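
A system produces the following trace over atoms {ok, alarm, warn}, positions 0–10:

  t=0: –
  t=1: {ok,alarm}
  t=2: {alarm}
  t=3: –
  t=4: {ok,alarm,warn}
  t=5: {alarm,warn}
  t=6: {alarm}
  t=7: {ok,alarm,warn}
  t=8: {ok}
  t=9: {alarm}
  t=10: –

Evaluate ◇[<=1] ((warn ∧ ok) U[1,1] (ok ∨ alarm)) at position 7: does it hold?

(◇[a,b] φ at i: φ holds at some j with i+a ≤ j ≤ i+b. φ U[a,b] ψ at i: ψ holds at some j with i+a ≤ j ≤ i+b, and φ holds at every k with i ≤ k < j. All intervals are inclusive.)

Yes

Check ((warn ∧ ok) U[1,1] (ok ∨ alarm)) at each j in [7,8]:
  j=7: holds
  j=8: fails
Found at j=7 → formula holds.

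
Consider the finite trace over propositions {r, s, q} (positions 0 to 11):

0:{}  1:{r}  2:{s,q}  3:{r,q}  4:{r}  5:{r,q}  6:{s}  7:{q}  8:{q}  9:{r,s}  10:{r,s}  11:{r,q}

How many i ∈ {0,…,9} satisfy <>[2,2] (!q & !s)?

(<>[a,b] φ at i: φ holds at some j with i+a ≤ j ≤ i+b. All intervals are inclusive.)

Evaluate at each i in [0,9]:
  i=0: ✗ (none in [2,2])
  i=1: ✗ (none in [3,3])
  i=2: ✓ (witness j=4)
  i=3: ✗ (none in [5,5])
  i=4: ✗ (none in [6,6])
  i=5: ✗ (none in [7,7])
  i=6: ✗ (none in [8,8])
  i=7: ✗ (none in [9,9])
  i=8: ✗ (none in [10,10])
  i=9: ✗ (none in [11,11])
Positions where it holds: {2} → 1.

1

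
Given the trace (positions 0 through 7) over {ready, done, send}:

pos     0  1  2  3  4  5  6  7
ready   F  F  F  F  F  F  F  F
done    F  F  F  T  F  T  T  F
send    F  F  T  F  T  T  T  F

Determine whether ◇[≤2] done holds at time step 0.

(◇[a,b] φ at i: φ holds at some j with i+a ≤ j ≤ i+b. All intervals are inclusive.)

No

Check done at each j in [0,2]:
  j=0: false
  j=1: false
  j=2: false
No position in the window satisfies it → formula fails.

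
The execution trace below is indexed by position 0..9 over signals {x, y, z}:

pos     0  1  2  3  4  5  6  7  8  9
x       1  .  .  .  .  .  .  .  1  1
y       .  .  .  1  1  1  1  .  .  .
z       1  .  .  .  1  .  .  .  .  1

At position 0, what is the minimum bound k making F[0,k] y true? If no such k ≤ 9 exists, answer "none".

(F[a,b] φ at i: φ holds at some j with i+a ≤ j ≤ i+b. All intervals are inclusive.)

3

Scan j = 0,1,… for y:
  j=0: fails
  j=1: fails
  j=2: fails
  j=3: holds
First hit at j=3, so smallest k = 3-0 = 3.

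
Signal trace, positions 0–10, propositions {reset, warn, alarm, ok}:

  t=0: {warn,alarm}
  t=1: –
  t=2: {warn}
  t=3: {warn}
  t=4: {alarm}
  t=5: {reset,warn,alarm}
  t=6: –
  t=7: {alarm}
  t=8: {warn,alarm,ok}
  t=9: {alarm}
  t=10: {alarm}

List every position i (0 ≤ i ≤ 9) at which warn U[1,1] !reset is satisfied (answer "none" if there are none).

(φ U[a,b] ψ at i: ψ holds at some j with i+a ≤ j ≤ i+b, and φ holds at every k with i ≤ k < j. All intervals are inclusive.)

Evaluate at each i in [0,9]:
  i=0: ✓ (rhs at j=1; lhs holds on [0,0])
  i=1: ✗ (lhs fails at k=1 before rhs at j=2)
  i=2: ✓ (rhs at j=3; lhs holds on [2,2])
  i=3: ✓ (rhs at j=4; lhs holds on [3,3])
  i=4: ✗ (no rhs in [5,5])
  i=5: ✓ (rhs at j=6; lhs holds on [5,5])
  i=6: ✗ (lhs fails at k=6 before rhs at j=7)
  i=7: ✗ (lhs fails at k=7 before rhs at j=8)
  i=8: ✓ (rhs at j=9; lhs holds on [8,8])
  i=9: ✗ (lhs fails at k=9 before rhs at j=10)

0, 2, 3, 5, 8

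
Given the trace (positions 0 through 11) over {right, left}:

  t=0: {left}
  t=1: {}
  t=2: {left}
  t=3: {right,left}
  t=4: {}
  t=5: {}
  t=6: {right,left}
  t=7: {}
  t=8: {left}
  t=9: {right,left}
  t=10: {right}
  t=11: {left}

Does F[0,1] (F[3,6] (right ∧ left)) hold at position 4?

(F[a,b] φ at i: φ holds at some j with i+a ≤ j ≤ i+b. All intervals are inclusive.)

True

Check F[3,6] (right ∧ left) at each j in [4,5]:
  j=4: holds (witness at 9)
  j=5: holds (witness at 9)
Found at j=4 → formula holds.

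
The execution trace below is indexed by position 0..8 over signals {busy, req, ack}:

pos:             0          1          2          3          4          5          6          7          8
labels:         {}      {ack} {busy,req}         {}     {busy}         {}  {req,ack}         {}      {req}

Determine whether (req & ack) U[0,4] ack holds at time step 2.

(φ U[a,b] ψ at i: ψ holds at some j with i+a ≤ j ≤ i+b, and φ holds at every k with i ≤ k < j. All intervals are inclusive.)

Need some j in [2,6] with ack, and (req & ack) at every k in [2,j-1].
  j=2: ack false.
  j=3: ack false.
  j=4: ack false.
  j=5: ack false.
  j=6: ack holds, but (req & ack) fails at k=2 → not this j.
No j in the window works → until fails.

Does not hold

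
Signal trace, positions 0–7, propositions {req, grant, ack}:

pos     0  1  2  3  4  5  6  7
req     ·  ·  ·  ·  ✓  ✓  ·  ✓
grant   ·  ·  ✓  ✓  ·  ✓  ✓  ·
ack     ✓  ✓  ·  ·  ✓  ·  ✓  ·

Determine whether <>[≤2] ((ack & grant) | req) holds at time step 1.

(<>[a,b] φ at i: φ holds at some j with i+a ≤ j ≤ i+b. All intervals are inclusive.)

No

Check ((ack & grant) | req) at each j in [1,3]:
  j=1: false
  j=2: false
  j=3: false
No position in the window satisfies it → formula fails.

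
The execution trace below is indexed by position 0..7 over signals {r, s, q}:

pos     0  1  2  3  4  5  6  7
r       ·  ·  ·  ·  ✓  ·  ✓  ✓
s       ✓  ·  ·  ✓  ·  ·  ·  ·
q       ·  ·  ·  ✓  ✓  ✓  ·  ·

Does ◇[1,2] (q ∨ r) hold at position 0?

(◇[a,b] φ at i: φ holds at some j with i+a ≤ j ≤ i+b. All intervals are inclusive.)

Check (q ∨ r) at each j in [1,2]:
  j=1: false
  j=2: false
No position in the window satisfies it → formula fails.

No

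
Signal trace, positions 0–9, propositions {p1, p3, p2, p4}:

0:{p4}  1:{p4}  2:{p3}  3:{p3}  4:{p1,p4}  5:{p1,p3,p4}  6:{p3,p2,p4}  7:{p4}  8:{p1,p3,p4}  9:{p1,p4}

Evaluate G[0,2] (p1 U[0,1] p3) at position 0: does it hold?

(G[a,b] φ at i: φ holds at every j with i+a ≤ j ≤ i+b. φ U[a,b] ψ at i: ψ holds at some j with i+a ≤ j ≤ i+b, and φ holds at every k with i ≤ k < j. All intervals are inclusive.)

Check (p1 U[0,1] p3) at every j in [0,2]:
  j=0: fails
  j=1: fails
  j=2: holds
Fails at j=0 → formula fails.

Does not hold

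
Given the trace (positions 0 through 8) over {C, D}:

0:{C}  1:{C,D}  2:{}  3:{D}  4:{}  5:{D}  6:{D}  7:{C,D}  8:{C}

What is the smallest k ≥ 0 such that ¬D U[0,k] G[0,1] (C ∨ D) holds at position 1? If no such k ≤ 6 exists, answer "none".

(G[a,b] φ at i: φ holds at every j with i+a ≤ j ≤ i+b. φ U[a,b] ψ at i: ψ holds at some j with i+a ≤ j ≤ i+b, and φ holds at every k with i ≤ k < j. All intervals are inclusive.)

none

Need earliest j ≥ 1 with G[0,1] (C ∨ D), and ¬D at every k in [1,j-1].
  j=1: rhs fails.
  j=2: rhs fails.
  j=3: rhs fails.
  j=4: rhs fails.
  j=5: rhs holds but lhs fails at k=1.
  j=6: rhs holds but lhs fails at k=1.
  j=7: rhs holds but lhs fails at k=1.
No witness within the range → none.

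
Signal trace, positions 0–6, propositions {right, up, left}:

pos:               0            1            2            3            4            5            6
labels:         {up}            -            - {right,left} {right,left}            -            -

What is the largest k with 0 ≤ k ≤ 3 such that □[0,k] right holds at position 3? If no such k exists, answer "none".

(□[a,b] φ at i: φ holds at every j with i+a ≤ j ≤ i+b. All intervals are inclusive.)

1

right must hold from j=3 onward; find where it first fails.
  j=3: holds
  j=4: holds
  j=5: fails
Holds on [3,4], so largest k = 1.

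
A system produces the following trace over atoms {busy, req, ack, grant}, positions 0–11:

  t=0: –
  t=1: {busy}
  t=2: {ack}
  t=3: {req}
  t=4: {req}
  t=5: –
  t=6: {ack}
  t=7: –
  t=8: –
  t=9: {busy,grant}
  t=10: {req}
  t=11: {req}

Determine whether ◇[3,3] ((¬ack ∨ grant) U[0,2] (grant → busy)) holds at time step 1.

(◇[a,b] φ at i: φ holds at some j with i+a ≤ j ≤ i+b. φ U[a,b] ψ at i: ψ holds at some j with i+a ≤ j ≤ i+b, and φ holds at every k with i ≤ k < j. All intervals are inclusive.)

Holds

Check ((¬ack ∨ grant) U[0,2] (grant → busy)) at each j in [4,4]:
  j=4: holds
Found at j=4 → formula holds.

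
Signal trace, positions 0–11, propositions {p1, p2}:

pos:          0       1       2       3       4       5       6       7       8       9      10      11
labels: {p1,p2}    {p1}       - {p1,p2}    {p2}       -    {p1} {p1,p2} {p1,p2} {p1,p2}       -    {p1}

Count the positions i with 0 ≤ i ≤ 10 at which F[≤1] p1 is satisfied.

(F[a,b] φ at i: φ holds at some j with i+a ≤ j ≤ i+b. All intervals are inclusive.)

Evaluate at each i in [0,10]:
  i=0: ✓ (witness j=0)
  i=1: ✓ (witness j=1)
  i=2: ✓ (witness j=3)
  i=3: ✓ (witness j=3)
  i=4: ✗ (none in [4,5])
  i=5: ✓ (witness j=6)
  i=6: ✓ (witness j=6)
  i=7: ✓ (witness j=7)
  i=8: ✓ (witness j=8)
  i=9: ✓ (witness j=9)
  i=10: ✓ (witness j=11)
Positions where it holds: {0, 1, 2, 3, 5, 6, 7, 8, 9, 10} → 10.

10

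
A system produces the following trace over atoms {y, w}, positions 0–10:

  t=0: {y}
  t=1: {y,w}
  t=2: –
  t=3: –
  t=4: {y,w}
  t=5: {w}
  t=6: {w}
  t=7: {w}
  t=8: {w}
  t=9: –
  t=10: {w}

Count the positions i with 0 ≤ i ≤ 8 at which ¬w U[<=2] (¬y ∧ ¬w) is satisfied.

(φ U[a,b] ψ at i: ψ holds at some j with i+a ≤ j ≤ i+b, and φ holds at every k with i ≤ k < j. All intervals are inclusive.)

Evaluate at each i in [0,8]:
  i=0: ✗ (lhs fails at k=1 before rhs at j=2)
  i=1: ✗ (lhs fails at k=1 before rhs at j=2)
  i=2: ✓ (rhs at j=2)
  i=3: ✓ (rhs at j=3)
  i=4: ✗ (no rhs in [4,6])
  i=5: ✗ (no rhs in [5,7])
  i=6: ✗ (no rhs in [6,8])
  i=7: ✗ (lhs fails at k=7 before rhs at j=9)
  i=8: ✗ (lhs fails at k=8 before rhs at j=9)
Positions where it holds: {2, 3} → 2.

2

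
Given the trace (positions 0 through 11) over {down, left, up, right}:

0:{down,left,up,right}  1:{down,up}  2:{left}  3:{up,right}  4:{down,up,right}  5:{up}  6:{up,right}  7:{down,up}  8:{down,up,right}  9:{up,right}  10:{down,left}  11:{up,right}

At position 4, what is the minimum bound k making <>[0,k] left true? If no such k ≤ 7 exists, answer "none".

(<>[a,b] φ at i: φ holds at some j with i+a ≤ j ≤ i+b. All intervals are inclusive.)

Scan j = 4,5,… for left:
  j=4: fails
  j=5: fails
  j=6: fails
  j=7: fails
  j=8: fails
  j=9: fails
  j=10: holds
First hit at j=10, so smallest k = 10-4 = 6.

6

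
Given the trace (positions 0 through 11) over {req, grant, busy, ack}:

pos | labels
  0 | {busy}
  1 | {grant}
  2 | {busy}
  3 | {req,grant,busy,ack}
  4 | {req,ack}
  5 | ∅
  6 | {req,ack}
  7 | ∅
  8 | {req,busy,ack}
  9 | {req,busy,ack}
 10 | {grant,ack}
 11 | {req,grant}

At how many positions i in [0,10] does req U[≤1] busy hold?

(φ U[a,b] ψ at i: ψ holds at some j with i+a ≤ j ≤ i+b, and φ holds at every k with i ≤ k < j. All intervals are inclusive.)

5

Evaluate at each i in [0,10]:
  i=0: ✓ (rhs at j=0)
  i=1: ✗ (lhs fails at k=1 before rhs at j=2)
  i=2: ✓ (rhs at j=2)
  i=3: ✓ (rhs at j=3)
  i=4: ✗ (no rhs in [4,5])
  i=5: ✗ (no rhs in [5,6])
  i=6: ✗ (no rhs in [6,7])
  i=7: ✗ (lhs fails at k=7 before rhs at j=8)
  i=8: ✓ (rhs at j=8)
  i=9: ✓ (rhs at j=9)
  i=10: ✗ (no rhs in [10,11])
Positions where it holds: {0, 2, 3, 8, 9} → 5.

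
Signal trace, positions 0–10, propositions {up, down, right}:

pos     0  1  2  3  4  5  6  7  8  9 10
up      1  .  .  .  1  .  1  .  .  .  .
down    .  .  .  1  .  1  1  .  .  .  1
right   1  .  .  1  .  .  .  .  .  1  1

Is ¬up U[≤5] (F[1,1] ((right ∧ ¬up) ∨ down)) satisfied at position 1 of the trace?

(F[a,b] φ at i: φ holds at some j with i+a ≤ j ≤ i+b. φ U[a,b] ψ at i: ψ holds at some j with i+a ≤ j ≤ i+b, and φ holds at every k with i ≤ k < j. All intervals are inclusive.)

Holds

Need some j in [1,6] with F[1,1] ((right ∧ ¬up) ∨ down), and ¬up at every k in [1,j-1].
  j=1: F[1,1] ((right ∧ ¬up) ∨ down) — fails (none in [2,2]).
  j=2: F[1,1] ((right ∧ ¬up) ∨ down) holds; ¬up holds at every k in [1,1] → satisfied.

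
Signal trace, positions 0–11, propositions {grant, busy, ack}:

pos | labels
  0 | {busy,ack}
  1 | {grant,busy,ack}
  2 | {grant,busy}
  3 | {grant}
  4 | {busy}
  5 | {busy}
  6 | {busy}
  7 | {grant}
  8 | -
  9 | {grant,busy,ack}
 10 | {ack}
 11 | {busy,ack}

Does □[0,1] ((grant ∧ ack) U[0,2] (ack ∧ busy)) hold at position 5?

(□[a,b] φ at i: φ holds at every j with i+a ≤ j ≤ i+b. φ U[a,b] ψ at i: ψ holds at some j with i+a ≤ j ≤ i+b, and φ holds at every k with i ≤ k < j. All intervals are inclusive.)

Check ((grant ∧ ack) U[0,2] (ack ∧ busy)) at every j in [5,6]:
  j=5: fails
  j=6: fails
Fails at j=5 → formula fails.

False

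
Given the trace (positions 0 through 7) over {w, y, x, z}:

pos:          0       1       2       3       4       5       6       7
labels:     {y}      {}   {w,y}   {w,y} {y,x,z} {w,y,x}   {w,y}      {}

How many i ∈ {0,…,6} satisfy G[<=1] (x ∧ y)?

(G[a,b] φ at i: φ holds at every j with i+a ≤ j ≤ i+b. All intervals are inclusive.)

1

Evaluate at each i in [0,6]:
  i=0: ✗ (fails at j=0)
  i=1: ✗ (fails at j=1)
  i=2: ✗ (fails at j=2)
  i=3: ✗ (fails at j=3)
  i=4: ✓ (all of [4,5])
  i=5: ✗ (fails at j=6)
  i=6: ✗ (fails at j=6)
Positions where it holds: {4} → 1.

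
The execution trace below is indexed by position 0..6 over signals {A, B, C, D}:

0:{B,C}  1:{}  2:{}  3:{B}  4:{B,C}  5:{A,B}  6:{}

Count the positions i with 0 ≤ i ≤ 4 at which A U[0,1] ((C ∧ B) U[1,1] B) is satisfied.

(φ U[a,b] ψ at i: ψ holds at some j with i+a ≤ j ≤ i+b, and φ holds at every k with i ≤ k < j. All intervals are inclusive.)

1

Evaluate at each i in [0,4]:
  i=0: ✗ (no rhs in [0,1])
  i=1: ✗ (no rhs in [1,2])
  i=2: ✗ (no rhs in [2,3])
  i=3: ✗ (lhs fails at k=3 before rhs at j=4)
  i=4: ✓ (rhs at j=4)
Positions where it holds: {4} → 1.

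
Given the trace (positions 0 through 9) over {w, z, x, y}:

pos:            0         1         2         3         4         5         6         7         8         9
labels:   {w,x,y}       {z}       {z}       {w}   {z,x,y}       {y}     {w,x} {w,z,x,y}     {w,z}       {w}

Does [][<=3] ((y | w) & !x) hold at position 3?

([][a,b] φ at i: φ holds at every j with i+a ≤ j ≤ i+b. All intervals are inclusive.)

Check ((y | w) & !x) at every j in [3,6]:
  j=3: true
  j=4: false
  j=5: true
  j=6: false
Fails at j=4 → formula fails.

False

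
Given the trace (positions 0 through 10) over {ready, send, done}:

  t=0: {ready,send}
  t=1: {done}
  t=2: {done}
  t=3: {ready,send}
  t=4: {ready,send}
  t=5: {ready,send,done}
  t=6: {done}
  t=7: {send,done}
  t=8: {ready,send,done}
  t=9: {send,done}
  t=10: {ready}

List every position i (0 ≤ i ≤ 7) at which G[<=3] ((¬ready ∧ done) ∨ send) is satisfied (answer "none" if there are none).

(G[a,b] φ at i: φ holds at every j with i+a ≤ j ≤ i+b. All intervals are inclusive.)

Evaluate at each i in [0,7]:
  i=0: ✓ (all of [0,3])
  i=1: ✓ (all of [1,4])
  i=2: ✓ (all of [2,5])
  i=3: ✓ (all of [3,6])
  i=4: ✓ (all of [4,7])
  i=5: ✓ (all of [5,8])
  i=6: ✓ (all of [6,9])
  i=7: ✗ (fails at j=10)

0, 1, 2, 3, 4, 5, 6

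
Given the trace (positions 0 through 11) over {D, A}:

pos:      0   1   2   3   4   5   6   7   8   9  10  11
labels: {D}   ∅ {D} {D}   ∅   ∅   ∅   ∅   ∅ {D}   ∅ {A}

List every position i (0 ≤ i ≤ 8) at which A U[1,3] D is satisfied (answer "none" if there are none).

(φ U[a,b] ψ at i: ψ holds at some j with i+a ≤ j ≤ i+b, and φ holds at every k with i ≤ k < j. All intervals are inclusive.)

Evaluate at each i in [0,8]:
  i=0: ✗ (lhs fails at k=0 before rhs at j=2)
  i=1: ✗ (lhs fails at k=1 before rhs at j=2)
  i=2: ✗ (lhs fails at k=2 before rhs at j=3)
  i=3: ✗ (no rhs in [4,6])
  i=4: ✗ (no rhs in [5,7])
  i=5: ✗ (no rhs in [6,8])
  i=6: ✗ (lhs fails at k=6 before rhs at j=9)
  i=7: ✗ (lhs fails at k=7 before rhs at j=9)
  i=8: ✗ (lhs fails at k=8 before rhs at j=9)

none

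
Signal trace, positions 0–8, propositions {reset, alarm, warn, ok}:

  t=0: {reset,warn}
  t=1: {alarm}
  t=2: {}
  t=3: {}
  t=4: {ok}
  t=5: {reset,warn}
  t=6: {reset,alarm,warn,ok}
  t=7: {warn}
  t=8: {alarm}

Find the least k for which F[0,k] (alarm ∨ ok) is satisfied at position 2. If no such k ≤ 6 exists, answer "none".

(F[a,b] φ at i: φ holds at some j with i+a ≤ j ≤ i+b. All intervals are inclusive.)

Scan j = 2,3,… for (alarm ∨ ok):
  j=2: fails
  j=3: fails
  j=4: holds
First hit at j=4, so smallest k = 4-2 = 2.

2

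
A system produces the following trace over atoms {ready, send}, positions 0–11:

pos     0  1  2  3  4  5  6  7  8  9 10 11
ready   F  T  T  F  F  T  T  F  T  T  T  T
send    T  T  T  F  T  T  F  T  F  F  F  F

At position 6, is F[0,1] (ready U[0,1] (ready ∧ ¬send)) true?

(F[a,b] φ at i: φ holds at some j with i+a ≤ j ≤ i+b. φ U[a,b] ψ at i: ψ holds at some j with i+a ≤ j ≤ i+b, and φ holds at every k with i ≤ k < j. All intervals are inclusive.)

True

Check (ready U[0,1] (ready ∧ ¬send)) at each j in [6,7]:
  j=6: holds
  j=7: fails
Found at j=6 → formula holds.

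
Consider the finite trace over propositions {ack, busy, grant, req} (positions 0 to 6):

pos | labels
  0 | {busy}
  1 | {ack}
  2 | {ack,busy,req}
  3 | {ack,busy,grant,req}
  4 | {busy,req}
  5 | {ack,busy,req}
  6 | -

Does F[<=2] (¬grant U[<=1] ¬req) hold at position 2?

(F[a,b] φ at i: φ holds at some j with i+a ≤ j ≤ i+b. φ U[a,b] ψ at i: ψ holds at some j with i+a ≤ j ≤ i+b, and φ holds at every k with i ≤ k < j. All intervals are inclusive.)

False

Check (¬grant U[<=1] ¬req) at each j in [2,4]:
  j=2: fails
  j=3: fails
  j=4: fails
No position in the window satisfies it → formula fails.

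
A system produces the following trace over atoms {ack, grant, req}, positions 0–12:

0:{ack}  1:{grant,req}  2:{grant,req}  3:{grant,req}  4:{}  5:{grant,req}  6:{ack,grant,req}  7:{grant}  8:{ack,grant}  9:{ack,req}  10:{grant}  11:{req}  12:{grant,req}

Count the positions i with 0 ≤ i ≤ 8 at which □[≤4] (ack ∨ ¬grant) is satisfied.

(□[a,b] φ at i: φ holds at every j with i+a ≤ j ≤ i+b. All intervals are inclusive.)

Evaluate at each i in [0,8]:
  i=0: ✗ (fails at j=1)
  i=1: ✗ (fails at j=1)
  i=2: ✗ (fails at j=2)
  i=3: ✗ (fails at j=3)
  i=4: ✗ (fails at j=5)
  i=5: ✗ (fails at j=5)
  i=6: ✗ (fails at j=7)
  i=7: ✗ (fails at j=7)
  i=8: ✗ (fails at j=10)
Positions where it holds: {} → 0.

0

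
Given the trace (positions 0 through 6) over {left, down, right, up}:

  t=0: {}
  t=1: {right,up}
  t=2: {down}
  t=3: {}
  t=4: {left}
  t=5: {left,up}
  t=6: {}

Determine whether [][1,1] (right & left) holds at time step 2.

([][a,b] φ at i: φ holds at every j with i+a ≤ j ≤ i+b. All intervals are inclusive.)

Check (right & left) at every j in [3,3]:
  j=3: false
Fails at j=3 → formula fails.

False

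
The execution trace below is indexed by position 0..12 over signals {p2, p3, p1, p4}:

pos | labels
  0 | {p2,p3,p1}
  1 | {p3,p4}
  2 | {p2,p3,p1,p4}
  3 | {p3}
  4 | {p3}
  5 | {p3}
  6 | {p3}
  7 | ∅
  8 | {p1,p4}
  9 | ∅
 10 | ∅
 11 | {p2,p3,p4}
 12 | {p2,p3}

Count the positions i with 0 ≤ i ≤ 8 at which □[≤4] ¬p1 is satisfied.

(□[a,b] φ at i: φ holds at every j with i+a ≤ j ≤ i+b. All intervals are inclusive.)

1

Evaluate at each i in [0,8]:
  i=0: ✗ (fails at j=0)
  i=1: ✗ (fails at j=2)
  i=2: ✗ (fails at j=2)
  i=3: ✓ (all of [3,7])
  i=4: ✗ (fails at j=8)
  i=5: ✗ (fails at j=8)
  i=6: ✗ (fails at j=8)
  i=7: ✗ (fails at j=8)
  i=8: ✗ (fails at j=8)
Positions where it holds: {3} → 1.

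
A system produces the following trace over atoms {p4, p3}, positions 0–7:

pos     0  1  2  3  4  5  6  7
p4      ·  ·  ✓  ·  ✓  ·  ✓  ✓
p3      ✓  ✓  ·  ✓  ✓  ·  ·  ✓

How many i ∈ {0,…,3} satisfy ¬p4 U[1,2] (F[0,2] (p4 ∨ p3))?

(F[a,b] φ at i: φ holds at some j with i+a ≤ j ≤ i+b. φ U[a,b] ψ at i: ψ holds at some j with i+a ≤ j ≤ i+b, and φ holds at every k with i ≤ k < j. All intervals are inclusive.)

3

Evaluate at each i in [0,3]:
  i=0: ✓ (rhs at j=1; lhs holds on [0,0])
  i=1: ✓ (rhs at j=2; lhs holds on [1,1])
  i=2: ✗ (lhs fails at k=2 before rhs at j=3)
  i=3: ✓ (rhs at j=4; lhs holds on [3,3])
Positions where it holds: {0, 1, 3} → 3.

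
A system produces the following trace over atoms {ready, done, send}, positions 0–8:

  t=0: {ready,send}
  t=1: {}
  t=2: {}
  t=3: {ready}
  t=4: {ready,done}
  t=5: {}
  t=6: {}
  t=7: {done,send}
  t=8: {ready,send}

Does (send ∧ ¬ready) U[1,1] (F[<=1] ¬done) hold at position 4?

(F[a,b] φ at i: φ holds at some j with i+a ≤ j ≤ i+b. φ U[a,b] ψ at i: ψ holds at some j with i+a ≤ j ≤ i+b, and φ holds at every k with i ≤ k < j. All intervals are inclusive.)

Need some j in [5,5] with F[<=1] ¬done, and (send ∧ ¬ready) at every k in [4,j-1].
  j=5: F[<=1] ¬done holds, but (send ∧ ¬ready) fails at k=4 → not this j.
No j in the window works → until fails.

Does not hold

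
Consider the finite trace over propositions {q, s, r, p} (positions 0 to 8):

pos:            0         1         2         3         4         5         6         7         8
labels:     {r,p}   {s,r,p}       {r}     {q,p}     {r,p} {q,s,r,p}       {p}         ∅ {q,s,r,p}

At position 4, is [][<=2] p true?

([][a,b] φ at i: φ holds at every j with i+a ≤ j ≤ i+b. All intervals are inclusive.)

Holds

Check p at every j in [4,6]:
  j=4: true
  j=5: true
  j=6: true
All positions satisfy it → formula holds.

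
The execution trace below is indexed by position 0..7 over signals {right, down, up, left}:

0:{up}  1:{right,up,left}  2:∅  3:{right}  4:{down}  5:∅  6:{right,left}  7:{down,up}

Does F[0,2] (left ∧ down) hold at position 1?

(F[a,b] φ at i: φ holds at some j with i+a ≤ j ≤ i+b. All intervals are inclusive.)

Does not hold

Check (left ∧ down) at each j in [1,3]:
  j=1: false
  j=2: false
  j=3: false
No position in the window satisfies it → formula fails.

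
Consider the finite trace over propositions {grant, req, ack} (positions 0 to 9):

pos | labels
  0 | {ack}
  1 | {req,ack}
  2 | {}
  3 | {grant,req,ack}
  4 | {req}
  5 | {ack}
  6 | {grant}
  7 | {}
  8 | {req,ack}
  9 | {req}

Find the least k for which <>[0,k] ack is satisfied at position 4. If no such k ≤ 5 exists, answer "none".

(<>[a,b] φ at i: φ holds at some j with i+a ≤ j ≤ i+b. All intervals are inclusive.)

Scan j = 4,5,… for ack:
  j=4: fails
  j=5: holds
First hit at j=5, so smallest k = 5-4 = 1.

1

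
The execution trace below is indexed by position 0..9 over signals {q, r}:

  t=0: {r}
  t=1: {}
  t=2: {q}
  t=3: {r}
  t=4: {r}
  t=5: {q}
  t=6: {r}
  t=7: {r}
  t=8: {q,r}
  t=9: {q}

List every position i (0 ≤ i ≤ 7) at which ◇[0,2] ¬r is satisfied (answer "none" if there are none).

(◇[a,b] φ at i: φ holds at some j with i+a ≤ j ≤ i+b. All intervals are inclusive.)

Evaluate at each i in [0,7]:
  i=0: ✓ (witness j=1)
  i=1: ✓ (witness j=1)
  i=2: ✓ (witness j=2)
  i=3: ✓ (witness j=5)
  i=4: ✓ (witness j=5)
  i=5: ✓ (witness j=5)
  i=6: ✗ (none in [6,8])
  i=7: ✓ (witness j=9)

0, 1, 2, 3, 4, 5, 7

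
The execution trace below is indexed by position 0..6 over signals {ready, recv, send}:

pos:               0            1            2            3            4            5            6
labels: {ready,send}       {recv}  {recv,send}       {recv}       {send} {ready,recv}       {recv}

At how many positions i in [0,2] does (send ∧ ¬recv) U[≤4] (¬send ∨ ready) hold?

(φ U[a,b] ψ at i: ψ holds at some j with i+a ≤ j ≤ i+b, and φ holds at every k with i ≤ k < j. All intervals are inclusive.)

Evaluate at each i in [0,2]:
  i=0: ✓ (rhs at j=0)
  i=1: ✓ (rhs at j=1)
  i=2: ✗ (lhs fails at k=2 before rhs at j=3)
Positions where it holds: {0, 1} → 2.

2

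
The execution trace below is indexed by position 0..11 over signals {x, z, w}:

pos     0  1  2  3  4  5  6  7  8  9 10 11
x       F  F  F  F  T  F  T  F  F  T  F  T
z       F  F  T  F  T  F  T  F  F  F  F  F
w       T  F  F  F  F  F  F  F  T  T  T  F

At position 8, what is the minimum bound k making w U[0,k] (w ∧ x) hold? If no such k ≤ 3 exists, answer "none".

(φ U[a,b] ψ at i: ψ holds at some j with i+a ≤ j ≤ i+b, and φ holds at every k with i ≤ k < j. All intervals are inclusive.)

Need earliest j ≥ 8 with (w ∧ x), and w at every k in [8,j-1].
  j=8: rhs fails.
  j=9: rhs holds; lhs holds on [8,8]. k = 1.

1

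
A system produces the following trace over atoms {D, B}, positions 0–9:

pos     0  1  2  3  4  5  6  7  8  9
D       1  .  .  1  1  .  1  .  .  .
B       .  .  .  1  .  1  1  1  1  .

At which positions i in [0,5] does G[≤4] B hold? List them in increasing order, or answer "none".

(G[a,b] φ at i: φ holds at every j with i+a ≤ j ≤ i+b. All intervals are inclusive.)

none

Evaluate at each i in [0,5]:
  i=0: ✗ (fails at j=0)
  i=1: ✗ (fails at j=1)
  i=2: ✗ (fails at j=2)
  i=3: ✗ (fails at j=4)
  i=4: ✗ (fails at j=4)
  i=5: ✗ (fails at j=9)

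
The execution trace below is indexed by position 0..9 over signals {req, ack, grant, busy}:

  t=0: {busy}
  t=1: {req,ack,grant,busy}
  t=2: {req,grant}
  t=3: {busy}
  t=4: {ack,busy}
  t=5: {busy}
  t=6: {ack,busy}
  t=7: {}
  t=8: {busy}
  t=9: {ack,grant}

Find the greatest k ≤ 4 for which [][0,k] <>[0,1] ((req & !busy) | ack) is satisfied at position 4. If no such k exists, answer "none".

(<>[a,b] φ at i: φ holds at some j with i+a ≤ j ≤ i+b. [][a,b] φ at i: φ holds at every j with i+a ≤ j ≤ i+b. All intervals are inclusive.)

2

<>[0,1] ((req & !busy) | ack) must hold from j=4 onward; find where it first fails.
  j=4: holds
  j=5: holds
  j=6: holds
  j=7: fails
Holds on [4,6], so largest k = 2.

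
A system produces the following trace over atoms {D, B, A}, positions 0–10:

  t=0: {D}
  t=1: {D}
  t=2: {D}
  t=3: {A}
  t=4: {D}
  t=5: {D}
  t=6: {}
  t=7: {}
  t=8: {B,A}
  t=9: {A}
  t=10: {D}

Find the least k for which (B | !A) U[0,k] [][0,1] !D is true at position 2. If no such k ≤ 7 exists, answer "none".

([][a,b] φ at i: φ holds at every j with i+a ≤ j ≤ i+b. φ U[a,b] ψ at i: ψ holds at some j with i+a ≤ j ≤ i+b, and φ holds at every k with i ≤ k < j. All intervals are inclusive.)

none

Need earliest j ≥ 2 with [][0,1] !D, and (B | !A) at every k in [2,j-1].
  j=2: rhs fails.
  j=3: rhs fails.
  j=4: rhs fails.
  j=5: rhs fails.
  j=6: rhs holds but lhs fails at k=3.
  j=7: rhs holds but lhs fails at k=3.
  j=8: rhs holds but lhs fails at k=3.
  j=9: rhs fails.
No witness within the range → none.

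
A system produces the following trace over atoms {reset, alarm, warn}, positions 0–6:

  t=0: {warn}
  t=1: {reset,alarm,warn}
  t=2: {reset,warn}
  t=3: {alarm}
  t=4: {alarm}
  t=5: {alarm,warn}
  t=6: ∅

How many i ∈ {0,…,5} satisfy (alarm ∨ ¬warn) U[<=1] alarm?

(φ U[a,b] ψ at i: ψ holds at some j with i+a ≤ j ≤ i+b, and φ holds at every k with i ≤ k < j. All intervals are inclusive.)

4

Evaluate at each i in [0,5]:
  i=0: ✗ (lhs fails at k=0 before rhs at j=1)
  i=1: ✓ (rhs at j=1)
  i=2: ✗ (lhs fails at k=2 before rhs at j=3)
  i=3: ✓ (rhs at j=3)
  i=4: ✓ (rhs at j=4)
  i=5: ✓ (rhs at j=5)
Positions where it holds: {1, 3, 4, 5} → 4.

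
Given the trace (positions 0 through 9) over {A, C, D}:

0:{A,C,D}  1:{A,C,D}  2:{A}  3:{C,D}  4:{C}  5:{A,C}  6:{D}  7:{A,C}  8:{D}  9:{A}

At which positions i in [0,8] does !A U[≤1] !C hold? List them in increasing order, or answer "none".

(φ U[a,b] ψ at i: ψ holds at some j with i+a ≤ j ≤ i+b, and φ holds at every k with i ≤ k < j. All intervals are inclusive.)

2, 6, 8

Evaluate at each i in [0,8]:
  i=0: ✗ (no rhs in [0,1])
  i=1: ✗ (lhs fails at k=1 before rhs at j=2)
  i=2: ✓ (rhs at j=2)
  i=3: ✗ (no rhs in [3,4])
  i=4: ✗ (no rhs in [4,5])
  i=5: ✗ (lhs fails at k=5 before rhs at j=6)
  i=6: ✓ (rhs at j=6)
  i=7: ✗ (lhs fails at k=7 before rhs at j=8)
  i=8: ✓ (rhs at j=8)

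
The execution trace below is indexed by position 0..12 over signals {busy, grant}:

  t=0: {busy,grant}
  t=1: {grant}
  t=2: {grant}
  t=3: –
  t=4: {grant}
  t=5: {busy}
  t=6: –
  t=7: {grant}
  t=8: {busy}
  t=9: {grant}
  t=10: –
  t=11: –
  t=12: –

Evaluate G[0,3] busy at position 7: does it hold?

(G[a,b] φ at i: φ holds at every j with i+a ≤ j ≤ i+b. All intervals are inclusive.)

Check busy at every j in [7,10]:
  j=7: false
  j=8: true
  j=9: false
  j=10: false
Fails at j=7 → formula fails.

Does not hold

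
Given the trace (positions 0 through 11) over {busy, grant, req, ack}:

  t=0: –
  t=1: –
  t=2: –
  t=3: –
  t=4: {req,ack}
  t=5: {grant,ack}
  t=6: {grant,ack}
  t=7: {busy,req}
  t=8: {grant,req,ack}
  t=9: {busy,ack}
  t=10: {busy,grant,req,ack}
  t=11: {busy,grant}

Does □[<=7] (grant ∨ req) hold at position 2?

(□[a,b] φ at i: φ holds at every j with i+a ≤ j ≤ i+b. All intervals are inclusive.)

Check (grant ∨ req) at every j in [2,9]:
  j=2: false
  j=3: false
  j=4: true
  j=5: true
  j=6: true
  j=7: true
  j=8: true
  j=9: false
Fails at j=2 → formula fails.

No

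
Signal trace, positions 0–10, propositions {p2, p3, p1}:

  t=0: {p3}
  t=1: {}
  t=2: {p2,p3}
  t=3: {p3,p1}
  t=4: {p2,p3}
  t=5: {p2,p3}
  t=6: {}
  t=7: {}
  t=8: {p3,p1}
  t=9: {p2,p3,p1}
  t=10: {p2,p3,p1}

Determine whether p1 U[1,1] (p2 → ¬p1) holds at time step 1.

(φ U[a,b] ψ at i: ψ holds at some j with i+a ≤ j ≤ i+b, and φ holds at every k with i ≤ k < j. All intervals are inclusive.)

Need some j in [2,2] with (p2 → ¬p1), and p1 at every k in [1,j-1].
  j=2: (p2 → ¬p1) holds, but p1 fails at k=1 → not this j.
No j in the window works → until fails.

Does not hold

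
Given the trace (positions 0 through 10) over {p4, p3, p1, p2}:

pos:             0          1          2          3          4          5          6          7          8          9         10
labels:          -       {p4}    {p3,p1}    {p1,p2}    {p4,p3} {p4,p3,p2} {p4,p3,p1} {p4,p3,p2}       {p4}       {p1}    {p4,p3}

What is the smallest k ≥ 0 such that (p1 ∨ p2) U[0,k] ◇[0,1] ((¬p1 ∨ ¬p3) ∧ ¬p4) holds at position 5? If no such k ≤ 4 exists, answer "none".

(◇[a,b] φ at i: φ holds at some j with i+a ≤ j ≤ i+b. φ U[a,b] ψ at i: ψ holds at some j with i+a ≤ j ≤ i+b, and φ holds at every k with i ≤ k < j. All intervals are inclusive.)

Need earliest j ≥ 5 with ◇[0,1] ((¬p1 ∨ ¬p3) ∧ ¬p4), and (p1 ∨ p2) at every k in [5,j-1].
  j=5: rhs fails.
  j=6: rhs fails.
  j=7: rhs fails.
  j=8: rhs holds; lhs holds on [5,7]. k = 3.

3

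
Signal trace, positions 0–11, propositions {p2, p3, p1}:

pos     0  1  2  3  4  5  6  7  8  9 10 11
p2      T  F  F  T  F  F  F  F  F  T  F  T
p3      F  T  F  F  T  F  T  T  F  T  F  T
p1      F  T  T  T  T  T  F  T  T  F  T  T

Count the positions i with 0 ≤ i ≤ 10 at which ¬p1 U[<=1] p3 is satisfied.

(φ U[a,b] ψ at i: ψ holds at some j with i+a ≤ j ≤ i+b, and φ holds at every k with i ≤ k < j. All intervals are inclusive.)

Evaluate at each i in [0,10]:
  i=0: ✓ (rhs at j=1; lhs holds on [0,0])
  i=1: ✓ (rhs at j=1)
  i=2: ✗ (no rhs in [2,3])
  i=3: ✗ (lhs fails at k=3 before rhs at j=4)
  i=4: ✓ (rhs at j=4)
  i=5: ✗ (lhs fails at k=5 before rhs at j=6)
  i=6: ✓ (rhs at j=6)
  i=7: ✓ (rhs at j=7)
  i=8: ✗ (lhs fails at k=8 before rhs at j=9)
  i=9: ✓ (rhs at j=9)
  i=10: ✗ (lhs fails at k=10 before rhs at j=11)
Positions where it holds: {0, 1, 4, 6, 7, 9} → 6.

6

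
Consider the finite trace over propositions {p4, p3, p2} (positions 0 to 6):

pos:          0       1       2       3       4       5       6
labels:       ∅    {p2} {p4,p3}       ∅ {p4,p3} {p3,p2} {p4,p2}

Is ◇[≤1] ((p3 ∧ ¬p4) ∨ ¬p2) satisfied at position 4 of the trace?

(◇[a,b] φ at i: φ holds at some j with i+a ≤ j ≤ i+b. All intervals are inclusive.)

Yes

Check ((p3 ∧ ¬p4) ∨ ¬p2) at each j in [4,5]:
  j=4: true
  j=5: true
Found at j=4 → formula holds.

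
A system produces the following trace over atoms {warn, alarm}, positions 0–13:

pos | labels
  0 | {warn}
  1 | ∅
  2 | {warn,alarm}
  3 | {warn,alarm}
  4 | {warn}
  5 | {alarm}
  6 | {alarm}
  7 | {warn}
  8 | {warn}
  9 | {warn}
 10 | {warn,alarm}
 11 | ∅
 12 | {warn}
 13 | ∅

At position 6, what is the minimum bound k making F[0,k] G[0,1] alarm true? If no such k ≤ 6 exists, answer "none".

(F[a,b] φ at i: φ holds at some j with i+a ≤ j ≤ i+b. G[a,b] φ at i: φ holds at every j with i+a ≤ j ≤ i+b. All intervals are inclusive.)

none

Scan j = 6,7,… for G[0,1] alarm:
  j=6: fails
  j=7: fails
  j=8: fails
  j=9: fails
  j=10: fails
  j=11: fails
  j=12: fails
No j in [6,12] satisfies it → none.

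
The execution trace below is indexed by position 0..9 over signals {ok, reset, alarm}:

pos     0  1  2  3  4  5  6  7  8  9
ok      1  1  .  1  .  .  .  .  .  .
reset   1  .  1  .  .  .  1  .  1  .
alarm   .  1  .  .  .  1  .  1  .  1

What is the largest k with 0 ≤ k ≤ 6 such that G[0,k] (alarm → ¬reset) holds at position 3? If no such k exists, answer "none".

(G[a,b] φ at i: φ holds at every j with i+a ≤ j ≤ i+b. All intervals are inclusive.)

6

(alarm → ¬reset) must hold from j=3 onward; find where it first fails.
  j=3: holds
  j=4: holds
  j=5: holds
  j=6: holds
  j=7: holds
  j=8: holds
  j=9: holds
Holds through j=9; largest k = 6.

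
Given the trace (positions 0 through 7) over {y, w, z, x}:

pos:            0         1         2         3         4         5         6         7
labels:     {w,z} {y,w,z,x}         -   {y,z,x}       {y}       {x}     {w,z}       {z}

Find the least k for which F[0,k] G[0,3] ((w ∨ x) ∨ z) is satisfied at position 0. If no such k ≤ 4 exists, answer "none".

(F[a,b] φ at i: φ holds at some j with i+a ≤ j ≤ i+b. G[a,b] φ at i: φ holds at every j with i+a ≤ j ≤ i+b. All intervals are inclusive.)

Scan j = 0,1,… for G[0,3] ((w ∨ x) ∨ z):
  j=0: fails
  j=1: fails
  j=2: fails
  j=3: fails
  j=4: fails
No j in [0,4] satisfies it → none.

none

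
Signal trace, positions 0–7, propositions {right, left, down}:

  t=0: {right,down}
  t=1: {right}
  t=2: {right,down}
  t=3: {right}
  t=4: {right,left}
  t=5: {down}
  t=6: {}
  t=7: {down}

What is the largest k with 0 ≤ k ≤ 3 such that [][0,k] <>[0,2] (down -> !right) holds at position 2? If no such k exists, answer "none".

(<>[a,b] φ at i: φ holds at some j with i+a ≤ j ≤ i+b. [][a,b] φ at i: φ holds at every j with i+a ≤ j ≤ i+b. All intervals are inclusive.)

<>[0,2] (down -> !right) must hold from j=2 onward; find where it first fails.
  j=2: holds
  j=3: holds
  j=4: holds
  j=5: holds
Holds through j=5; largest k = 3.

3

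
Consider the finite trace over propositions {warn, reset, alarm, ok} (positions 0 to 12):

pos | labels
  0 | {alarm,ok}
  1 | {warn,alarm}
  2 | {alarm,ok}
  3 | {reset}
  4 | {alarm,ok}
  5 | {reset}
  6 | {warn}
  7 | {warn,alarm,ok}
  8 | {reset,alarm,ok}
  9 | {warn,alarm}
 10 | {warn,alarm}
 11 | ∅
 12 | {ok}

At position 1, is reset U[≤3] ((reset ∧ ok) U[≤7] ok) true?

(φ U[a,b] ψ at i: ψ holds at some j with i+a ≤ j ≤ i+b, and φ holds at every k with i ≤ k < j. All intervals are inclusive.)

No

Need some j in [1,4] with ((reset ∧ ok) U[≤7] ok), and reset at every k in [1,j-1].
  j=1: ((reset ∧ ok) U[≤7] ok) — fails.
  j=2: ((reset ∧ ok) U[≤7] ok) holds, but reset fails at k=1 → not this j.
  j=3: ((reset ∧ ok) U[≤7] ok) — fails.
  j=4: ((reset ∧ ok) U[≤7] ok) holds, but reset fails at k=1 → not this j.
No j in the window works → until fails.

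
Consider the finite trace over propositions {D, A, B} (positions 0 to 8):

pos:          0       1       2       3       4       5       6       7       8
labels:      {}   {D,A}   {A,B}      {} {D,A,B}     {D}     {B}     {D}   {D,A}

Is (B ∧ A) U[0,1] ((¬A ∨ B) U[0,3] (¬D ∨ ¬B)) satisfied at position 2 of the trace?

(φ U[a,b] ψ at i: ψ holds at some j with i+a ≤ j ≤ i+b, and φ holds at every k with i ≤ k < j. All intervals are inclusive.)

Yes

Need some j in [2,3] with ((¬A ∨ B) U[0,3] (¬D ∨ ¬B)), and (B ∧ A) at every k in [2,j-1].
  j=2: ((¬A ∨ B) U[0,3] (¬D ∨ ¬B)) holds; no prefix to check → satisfied.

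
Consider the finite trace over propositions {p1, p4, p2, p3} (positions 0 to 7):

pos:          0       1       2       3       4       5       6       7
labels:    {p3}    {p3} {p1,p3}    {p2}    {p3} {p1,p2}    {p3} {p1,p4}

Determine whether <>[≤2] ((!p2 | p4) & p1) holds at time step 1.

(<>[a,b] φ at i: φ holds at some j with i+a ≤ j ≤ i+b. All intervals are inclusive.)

Holds

Check ((!p2 | p4) & p1) at each j in [1,3]:
  j=1: false
  j=2: true
  j=3: false
Found at j=2 → formula holds.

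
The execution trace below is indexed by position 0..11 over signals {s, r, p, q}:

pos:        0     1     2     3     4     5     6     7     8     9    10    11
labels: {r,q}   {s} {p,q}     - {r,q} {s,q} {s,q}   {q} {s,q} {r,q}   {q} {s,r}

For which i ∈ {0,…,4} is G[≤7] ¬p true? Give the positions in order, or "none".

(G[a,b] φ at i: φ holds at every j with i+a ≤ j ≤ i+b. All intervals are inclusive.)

Evaluate at each i in [0,4]:
  i=0: ✗ (fails at j=2)
  i=1: ✗ (fails at j=2)
  i=2: ✗ (fails at j=2)
  i=3: ✓ (all of [3,10])
  i=4: ✓ (all of [4,11])

3, 4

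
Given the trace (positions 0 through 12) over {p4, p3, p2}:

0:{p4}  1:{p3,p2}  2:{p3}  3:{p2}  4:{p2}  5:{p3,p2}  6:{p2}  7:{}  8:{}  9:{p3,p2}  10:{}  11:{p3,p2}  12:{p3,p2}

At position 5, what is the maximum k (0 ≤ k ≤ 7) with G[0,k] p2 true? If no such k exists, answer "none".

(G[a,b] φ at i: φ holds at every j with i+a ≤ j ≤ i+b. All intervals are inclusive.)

1

p2 must hold from j=5 onward; find where it first fails.
  j=5: holds
  j=6: holds
  j=7: fails
Holds on [5,6], so largest k = 1.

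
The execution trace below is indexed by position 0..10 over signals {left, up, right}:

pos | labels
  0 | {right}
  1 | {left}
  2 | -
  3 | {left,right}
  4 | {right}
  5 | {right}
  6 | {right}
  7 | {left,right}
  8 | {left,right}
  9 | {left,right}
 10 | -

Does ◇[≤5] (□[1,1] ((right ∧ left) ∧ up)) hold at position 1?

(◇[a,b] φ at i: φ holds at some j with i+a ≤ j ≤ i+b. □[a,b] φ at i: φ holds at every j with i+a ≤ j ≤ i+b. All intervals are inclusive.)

Does not hold

Check □[1,1] ((right ∧ left) ∧ up) at each j in [1,6]:
  j=1: fails at 2
  j=2: fails at 3
  j=3: fails at 4
  j=4: fails at 5
  j=5: fails at 6
  j=6: fails at 7
No position in the window satisfies it → formula fails.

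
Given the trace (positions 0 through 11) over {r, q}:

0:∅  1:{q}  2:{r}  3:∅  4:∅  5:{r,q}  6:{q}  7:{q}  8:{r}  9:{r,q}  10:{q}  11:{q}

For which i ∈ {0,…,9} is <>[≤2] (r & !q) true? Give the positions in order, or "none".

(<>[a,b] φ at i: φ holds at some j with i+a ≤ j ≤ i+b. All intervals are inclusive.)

0, 1, 2, 6, 7, 8

Evaluate at each i in [0,9]:
  i=0: ✓ (witness j=2)
  i=1: ✓ (witness j=2)
  i=2: ✓ (witness j=2)
  i=3: ✗ (none in [3,5])
  i=4: ✗ (none in [4,6])
  i=5: ✗ (none in [5,7])
  i=6: ✓ (witness j=8)
  i=7: ✓ (witness j=8)
  i=8: ✓ (witness j=8)
  i=9: ✗ (none in [9,11])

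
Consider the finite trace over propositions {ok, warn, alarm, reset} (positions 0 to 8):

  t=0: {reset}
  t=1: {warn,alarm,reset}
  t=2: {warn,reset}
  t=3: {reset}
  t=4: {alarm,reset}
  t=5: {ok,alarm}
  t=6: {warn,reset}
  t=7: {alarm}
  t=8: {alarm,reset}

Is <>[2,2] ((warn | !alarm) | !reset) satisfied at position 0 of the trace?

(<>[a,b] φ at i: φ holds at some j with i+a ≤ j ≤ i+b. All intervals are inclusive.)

Check ((warn | !alarm) | !reset) at each j in [2,2]:
  j=2: true
Found at j=2 → formula holds.

Holds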